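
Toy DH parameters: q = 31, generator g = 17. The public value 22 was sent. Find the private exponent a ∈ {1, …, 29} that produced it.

11

Try successive powers of 17 modulo 31:
17^1 ≡ 17
17^2 ≡ 10
17^3 ≡ 15
17^4 ≡ 7
17^5 ≡ 26
17^6 ≡ 8
17^7 ≡ 12
17^8 ≡ 18
17^9 ≡ 27
17^10 ≡ 25
17^11 ≡ 22
Found: a = 11.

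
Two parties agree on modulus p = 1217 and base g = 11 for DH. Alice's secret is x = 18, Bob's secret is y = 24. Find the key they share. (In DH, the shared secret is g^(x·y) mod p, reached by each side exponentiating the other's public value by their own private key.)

Alice sends A = g^x mod p = 11^18 mod 1217.
11^1 ≡ 11 (mod 1217)
11^2 = (11^1)^2 ≡ 11^2 = 121 ≡ 121 (mod 1217)
11^4 = (11^2)^2 ≡ 121^2 = 14641 ≡ 37 (mod 1217)
11^8 = (11^4)^2 ≡ 37^2 = 1369 ≡ 152 (mod 1217)
11^16 = (11^8)^2 ≡ 152^2 = 23104 ≡ 1198 (mod 1217)
11^18 = 11^16 · 11^2 ≡ 1198 · 121 ≡ 135 (mod 1217).
So A = 135. Bob then computes K = A^y mod p = 135^24 mod 1217.
135^1 ≡ 135 (mod 1217)
135^2 = (135^1)^2 ≡ 135^2 = 18225 ≡ 1187 (mod 1217)
135^4 = (135^2)^2 ≡ 1187^2 = 1408969 ≡ 900 (mod 1217)
135^8 = (135^4)^2 ≡ 900^2 = 810000 ≡ 695 (mod 1217)
135^16 = (135^8)^2 ≡ 695^2 = 483025 ≡ 1093 (mod 1217)
135^24 = 135^16 · 135^8 ≡ 1093 · 695 ≡ 227 (mod 1217).

227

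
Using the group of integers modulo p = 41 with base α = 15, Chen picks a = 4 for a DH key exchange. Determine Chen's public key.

Public value = 15^4 mod 41.
15^1 ≡ 15 (mod 41)
15^2 = (15^1)^2 ≡ 15^2 = 225 ≡ 20 (mod 41)
15^4 = (15^2)^2 ≡ 20^2 = 400 ≡ 31 (mod 41)

31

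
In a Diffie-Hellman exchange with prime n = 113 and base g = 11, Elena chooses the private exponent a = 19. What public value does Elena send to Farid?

62

Public value = 11^19 mod 113.
11^1 ≡ 11 (mod 113)
11^2 = (11^1)^2 ≡ 11^2 = 121 ≡ 8 (mod 113)
11^4 = (11^2)^2 ≡ 8^2 = 64 ≡ 64 (mod 113)
11^8 = (11^4)^2 ≡ 64^2 = 4096 ≡ 28 (mod 113)
11^16 = (11^8)^2 ≡ 28^2 = 784 ≡ 106 (mod 113)
11^19 = 11^16 · 11^2 · 11^1 ≡ 106 · 8 · 11 ≡ 62 (mod 113).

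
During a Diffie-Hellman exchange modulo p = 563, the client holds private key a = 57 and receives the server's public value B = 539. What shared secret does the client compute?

187

Shared key K = 539^57 mod 563.
539^1 ≡ 539 (mod 563)
539^2 = (539^1)^2 ≡ 539^2 = 290521 ≡ 13 (mod 563)
539^4 = (539^2)^2 ≡ 13^2 = 169 ≡ 169 (mod 563)
539^8 = (539^4)^2 ≡ 169^2 = 28561 ≡ 411 (mod 563)
539^16 = (539^8)^2 ≡ 411^2 = 168921 ≡ 21 (mod 563)
539^32 = (539^16)^2 ≡ 21^2 = 441 ≡ 441 (mod 563)
539^57 = 539^32 · 539^16 · 539^8 · 539^1 ≡ 441 · 21 · 411 · 539 ≡ 187 (mod 563).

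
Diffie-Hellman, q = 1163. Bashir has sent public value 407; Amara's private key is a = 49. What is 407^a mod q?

691

Shared key K = 407^49 mod 1163.
407^1 ≡ 407 (mod 1163)
407^2 = (407^1)^2 ≡ 407^2 = 165649 ≡ 503 (mod 1163)
407^4 = (407^2)^2 ≡ 503^2 = 253009 ≡ 638 (mod 1163)
407^8 = (407^4)^2 ≡ 638^2 = 407044 ≡ 1157 (mod 1163)
407^16 = (407^8)^2 ≡ 1157^2 = 1338649 ≡ 36 (mod 1163)
407^32 = (407^16)^2 ≡ 36^2 = 1296 ≡ 133 (mod 1163)
407^49 = 407^32 · 407^16 · 407^1 ≡ 133 · 36 · 407 ≡ 691 (mod 1163).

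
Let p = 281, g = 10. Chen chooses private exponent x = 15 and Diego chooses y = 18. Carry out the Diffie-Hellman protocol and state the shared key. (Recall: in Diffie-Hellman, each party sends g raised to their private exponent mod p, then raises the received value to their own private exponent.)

116

Diego sends B = g^y mod p = 10^18 mod 281.
10^1 ≡ 10 (mod 281)
10^2 = (10^1)^2 ≡ 10^2 = 100 ≡ 100 (mod 281)
10^4 = (10^2)^2 ≡ 100^2 = 10000 ≡ 165 (mod 281)
10^8 = (10^4)^2 ≡ 165^2 = 27225 ≡ 249 (mod 281)
10^16 = (10^8)^2 ≡ 249^2 = 62001 ≡ 181 (mod 281)
10^18 = 10^16 · 10^2 ≡ 181 · 100 ≡ 116 (mod 281).
So B = 116. Chen then computes K = B^x mod p = 116^15 mod 281.
116^1 ≡ 116 (mod 281)
116^2 = (116^1)^2 ≡ 116^2 = 13456 ≡ 249 (mod 281)
116^4 = (116^2)^2 ≡ 249^2 = 62001 ≡ 181 (mod 281)
116^8 = (116^4)^2 ≡ 181^2 = 32761 ≡ 165 (mod 281)
116^15 = 116^8 · 116^4 · 116^2 · 116^1 ≡ 165 · 181 · 249 · 116 ≡ 116 (mod 281).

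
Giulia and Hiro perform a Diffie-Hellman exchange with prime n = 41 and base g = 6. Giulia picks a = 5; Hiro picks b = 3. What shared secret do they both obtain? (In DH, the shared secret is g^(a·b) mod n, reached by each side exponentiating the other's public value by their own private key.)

3

Hiro sends B = g^b mod n = 6^3 mod 41.
6^1 ≡ 6 (mod 41)
6^2 = (6^1)^2 ≡ 6^2 = 36 ≡ 36 (mod 41)
6^3 = 6^2 · 6^1 ≡ 36 · 6 ≡ 11 (mod 41).
So B = 11. Giulia then computes K = B^a mod n = 11^5 mod 41.
11^1 ≡ 11 (mod 41)
11^2 = (11^1)^2 ≡ 11^2 = 121 ≡ 39 (mod 41)
11^4 = (11^2)^2 ≡ 39^2 = 1521 ≡ 4 (mod 41)
11^5 = 11^4 · 11^1 ≡ 4 · 11 ≡ 3 (mod 41).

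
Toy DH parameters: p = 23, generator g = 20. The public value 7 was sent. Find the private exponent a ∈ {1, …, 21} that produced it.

Try successive powers of 20 modulo 23:
20^1 ≡ 20
20^2 ≡ 9
20^3 ≡ 19
20^4 ≡ 12
20^5 ≡ 10
20^6 ≡ 16
20^7 ≡ 21
20^8 ≡ 6
20^9 ≡ 5
20^10 ≡ 8
20^11 ≡ 22
20^12 ≡ 3
20^13 ≡ 14
20^14 ≡ 4
20^15 ≡ 11
20^16 ≡ 13
20^17 ≡ 7
Found: a = 17.

17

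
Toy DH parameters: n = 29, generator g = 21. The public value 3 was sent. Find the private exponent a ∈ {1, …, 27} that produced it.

Try successive powers of 21 modulo 29:
21^1 ≡ 21
21^2 ≡ 6
21^3 ≡ 10
21^4 ≡ 7
21^5 ≡ 2
21^6 ≡ 13
21^7 ≡ 12
21^8 ≡ 20
21^9 ≡ 14
21^10 ≡ 4
21^11 ≡ 26
21^12 ≡ 24
21^13 ≡ 11
21^14 ≡ 28
21^15 ≡ 8
21^16 ≡ 23
21^17 ≡ 19
21^18 ≡ 22
21^19 ≡ 27
21^20 ≡ 16
21^21 ≡ 17
21^22 ≡ 9
21^23 ≡ 15
21^24 ≡ 25
21^25 ≡ 3
Found: a = 25.

25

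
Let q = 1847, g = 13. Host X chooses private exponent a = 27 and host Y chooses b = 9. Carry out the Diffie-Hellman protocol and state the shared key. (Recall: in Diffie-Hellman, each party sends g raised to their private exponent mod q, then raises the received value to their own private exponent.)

1357

Host Y sends B = g^b mod q = 13^9 mod 1847.
13^1 ≡ 13 (mod 1847)
13^2 = (13^1)^2 ≡ 13^2 = 169 ≡ 169 (mod 1847)
13^4 = (13^2)^2 ≡ 169^2 = 28561 ≡ 856 (mod 1847)
13^8 = (13^4)^2 ≡ 856^2 = 732736 ≡ 1324 (mod 1847)
13^9 = 13^8 · 13^1 ≡ 1324 · 13 ≡ 589 (mod 1847).
So B = 589. Host X then computes K = B^a mod q = 589^27 mod 1847.
589^1 ≡ 589 (mod 1847)
589^2 = (589^1)^2 ≡ 589^2 = 346921 ≡ 1532 (mod 1847)
589^4 = (589^2)^2 ≡ 1532^2 = 2347024 ≡ 1334 (mod 1847)
589^8 = (589^4)^2 ≡ 1334^2 = 1779556 ≡ 895 (mod 1847)
589^16 = (589^8)^2 ≡ 895^2 = 801025 ≡ 1274 (mod 1847)
589^27 = 589^16 · 589^8 · 589^2 · 589^1 ≡ 1274 · 895 · 1532 · 589 ≡ 1357 (mod 1847).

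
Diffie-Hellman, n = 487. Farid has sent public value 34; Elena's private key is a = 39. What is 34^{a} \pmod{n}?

468

Shared key K = 34^39 mod 487.
34^1 ≡ 34 (mod 487)
34^2 = (34^1)^2 ≡ 34^2 = 1156 ≡ 182 (mod 487)
34^4 = (34^2)^2 ≡ 182^2 = 33124 ≡ 8 (mod 487)
34^8 = (34^4)^2 ≡ 8^2 = 64 ≡ 64 (mod 487)
34^16 = (34^8)^2 ≡ 64^2 = 4096 ≡ 200 (mod 487)
34^32 = (34^16)^2 ≡ 200^2 = 40000 ≡ 66 (mod 487)
34^39 = 34^32 · 34^4 · 34^2 · 34^1 ≡ 66 · 8 · 182 · 34 ≡ 468 (mod 487).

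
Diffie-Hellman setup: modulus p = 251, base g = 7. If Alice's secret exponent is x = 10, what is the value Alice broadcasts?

Public value = 7^10 (mod 251).
7^1 ≡ 7 (mod 251)
7^2 = (7^1)^2 ≡ 7^2 = 49 ≡ 49 (mod 251)
7^4 = (7^2)^2 ≡ 49^2 = 2401 ≡ 142 (mod 251)
7^8 = (7^4)^2 ≡ 142^2 = 20164 ≡ 84 (mod 251)
7^10 = 7^8 · 7^2 ≡ 84 · 49 ≡ 100 (mod 251).

100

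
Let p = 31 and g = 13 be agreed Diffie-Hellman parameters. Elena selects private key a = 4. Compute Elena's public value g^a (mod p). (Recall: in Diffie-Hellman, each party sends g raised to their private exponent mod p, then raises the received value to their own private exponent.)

Public value = 13^4 (mod 31).
13^1 ≡ 13 (mod 31)
13^2 = (13^1)^2 ≡ 13^2 = 169 ≡ 14 (mod 31)
13^4 = (13^2)^2 ≡ 14^2 = 196 ≡ 10 (mod 31)

10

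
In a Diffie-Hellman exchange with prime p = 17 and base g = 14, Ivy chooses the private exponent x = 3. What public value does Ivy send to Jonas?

Public value = 14^{3} \pmod{17}.
14^1 ≡ 14 (mod 17)
14^2 = (14^1)^2 ≡ 14^2 = 196 ≡ 9 (mod 17)
14^3 = 14^2 · 14^1 ≡ 9 · 14 ≡ 7 (mod 17).

7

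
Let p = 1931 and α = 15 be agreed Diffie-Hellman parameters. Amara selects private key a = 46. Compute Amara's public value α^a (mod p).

1863

Public value = 15^46 (mod 1931).
15^1 ≡ 15 (mod 1931)
15^2 = (15^1)^2 ≡ 15^2 = 225 ≡ 225 (mod 1931)
15^4 = (15^2)^2 ≡ 225^2 = 50625 ≡ 419 (mod 1931)
15^8 = (15^4)^2 ≡ 419^2 = 175561 ≡ 1771 (mod 1931)
15^16 = (15^8)^2 ≡ 1771^2 = 3136441 ≡ 497 (mod 1931)
15^32 = (15^16)^2 ≡ 497^2 = 247009 ≡ 1772 (mod 1931)
15^46 = 15^32 · 15^8 · 15^4 · 15^2 ≡ 1772 · 1771 · 419 · 225 ≡ 1863 (mod 1931).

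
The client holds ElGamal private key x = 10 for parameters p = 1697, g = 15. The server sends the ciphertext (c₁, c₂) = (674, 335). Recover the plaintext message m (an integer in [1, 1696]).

Shared mask s = c₁^x mod p = 674^10 mod 1697.
674^1 ≡ 674 (mod 1697)
674^2 = (674^1)^2 ≡ 674^2 = 454276 ≡ 1177 (mod 1697)
674^4 = (674^2)^2 ≡ 1177^2 = 1385329 ≡ 577 (mod 1697)
674^8 = (674^4)^2 ≡ 577^2 = 332929 ≡ 317 (mod 1697)
674^10 = 674^8 · 674^2 ≡ 317 · 1177 ≡ 1466 (mod 1697).
So s = 1466; s⁻¹ ≡ 191 (mod 1697).
m = c₂ · s⁻¹ mod 1697 = 335 · 191 mod 1697 = 1196.

1196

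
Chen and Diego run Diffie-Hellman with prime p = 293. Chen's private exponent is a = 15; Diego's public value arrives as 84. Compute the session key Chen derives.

133

Shared key K = 84^15 mod 293.
84^1 ≡ 84 (mod 293)
84^2 = (84^1)^2 ≡ 84^2 = 7056 ≡ 24 (mod 293)
84^4 = (84^2)^2 ≡ 24^2 = 576 ≡ 283 (mod 293)
84^8 = (84^4)^2 ≡ 283^2 = 80089 ≡ 100 (mod 293)
84^15 = 84^8 · 84^4 · 84^2 · 84^1 ≡ 100 · 283 · 24 · 84 ≡ 133 (mod 293).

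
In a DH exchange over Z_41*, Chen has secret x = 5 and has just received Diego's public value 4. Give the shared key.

Shared key K = 4^5 mod 41.
4^1 ≡ 4 (mod 41)
4^2 = (4^1)^2 ≡ 4^2 = 16 ≡ 16 (mod 41)
4^4 = (4^2)^2 ≡ 16^2 = 256 ≡ 10 (mod 41)
4^5 = 4^4 · 4^1 ≡ 10 · 4 ≡ 40 (mod 41).

40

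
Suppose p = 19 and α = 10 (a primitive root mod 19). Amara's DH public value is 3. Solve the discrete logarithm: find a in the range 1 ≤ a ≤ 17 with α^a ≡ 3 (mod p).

Try successive powers of 10 modulo 19:
10^1 ≡ 10
10^2 ≡ 5
10^3 ≡ 12
10^4 ≡ 6
10^5 ≡ 3
Found: a = 5.

5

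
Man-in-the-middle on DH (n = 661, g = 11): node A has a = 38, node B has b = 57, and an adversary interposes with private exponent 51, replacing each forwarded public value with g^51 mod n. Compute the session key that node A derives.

Node A receives an adversary's public value M = 11^51 mod 661 instead of the honest one.
11^1 ≡ 11 (mod 661)
11^2 = (11^1)^2 ≡ 11^2 = 121 ≡ 121 (mod 661)
11^4 = (11^2)^2 ≡ 121^2 = 14641 ≡ 99 (mod 661)
11^8 = (11^4)^2 ≡ 99^2 = 9801 ≡ 547 (mod 661)
11^16 = (11^8)^2 ≡ 547^2 = 299209 ≡ 437 (mod 661)
11^32 = (11^16)^2 ≡ 437^2 = 190969 ≡ 601 (mod 661)
11^51 = 11^32 · 11^16 · 11^2 · 11^1 ≡ 601 · 437 · 121 · 11 ≡ 658 (mod 661).
So M = 658. Node A computes K = M^38 mod 661.
658^1 ≡ 658 (mod 661)
658^2 = (658^1)^2 ≡ 658^2 = 432964 ≡ 9 (mod 661)
658^4 = (658^2)^2 ≡ 9^2 = 81 ≡ 81 (mod 661)
658^8 = (658^4)^2 ≡ 81^2 = 6561 ≡ 612 (mod 661)
658^16 = (658^8)^2 ≡ 612^2 = 374544 ≡ 418 (mod 661)
658^32 = (658^16)^2 ≡ 418^2 = 174724 ≡ 220 (mod 661)
658^38 = 658^32 · 658^4 · 658^2 ≡ 220 · 81 · 9 ≡ 418 (mod 661).

418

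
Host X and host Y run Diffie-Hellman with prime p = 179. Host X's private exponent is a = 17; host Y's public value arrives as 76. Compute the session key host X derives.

31

Shared key K = 76^17 mod 179.
76^1 ≡ 76 (mod 179)
76^2 = (76^1)^2 ≡ 76^2 = 5776 ≡ 48 (mod 179)
76^4 = (76^2)^2 ≡ 48^2 = 2304 ≡ 156 (mod 179)
76^8 = (76^4)^2 ≡ 156^2 = 24336 ≡ 171 (mod 179)
76^16 = (76^8)^2 ≡ 171^2 = 29241 ≡ 64 (mod 179)
76^17 = 76^16 · 76^1 ≡ 64 · 76 ≡ 31 (mod 179).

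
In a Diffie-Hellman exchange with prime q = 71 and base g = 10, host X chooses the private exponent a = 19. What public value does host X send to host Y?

Public value = 10^19 mod 71.
10^1 ≡ 10 (mod 71)
10^2 = (10^1)^2 ≡ 10^2 = 100 ≡ 29 (mod 71)
10^4 = (10^2)^2 ≡ 29^2 = 841 ≡ 60 (mod 71)
10^8 = (10^4)^2 ≡ 60^2 = 3600 ≡ 50 (mod 71)
10^16 = (10^8)^2 ≡ 50^2 = 2500 ≡ 15 (mod 71)
10^19 = 10^16 · 10^2 · 10^1 ≡ 15 · 29 · 10 ≡ 19 (mod 71).

19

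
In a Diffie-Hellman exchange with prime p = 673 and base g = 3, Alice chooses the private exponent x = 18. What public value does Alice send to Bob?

636

Public value = 3^18 mod 673.
3^1 ≡ 3 (mod 673)
3^2 = (3^1)^2 ≡ 3^2 = 9 ≡ 9 (mod 673)
3^4 = (3^2)^2 ≡ 9^2 = 81 ≡ 81 (mod 673)
3^8 = (3^4)^2 ≡ 81^2 = 6561 ≡ 504 (mod 673)
3^16 = (3^8)^2 ≡ 504^2 = 254016 ≡ 295 (mod 673)
3^18 = 3^16 · 3^2 ≡ 295 · 9 ≡ 636 (mod 673).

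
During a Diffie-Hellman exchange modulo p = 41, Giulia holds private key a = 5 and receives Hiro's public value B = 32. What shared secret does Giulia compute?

Shared key K = 32^5 mod 41.
32^1 ≡ 32 (mod 41)
32^2 = (32^1)^2 ≡ 32^2 = 1024 ≡ 40 (mod 41)
32^4 = (32^2)^2 ≡ 40^2 = 1600 ≡ 1 (mod 41)
32^5 = 32^4 · 32^1 ≡ 1 · 32 ≡ 32 (mod 41).

32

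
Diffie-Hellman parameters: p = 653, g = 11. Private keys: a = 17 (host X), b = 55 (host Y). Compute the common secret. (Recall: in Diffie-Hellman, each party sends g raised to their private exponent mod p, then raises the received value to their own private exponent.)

420

Host Y sends B = g^b mod p = 11^55 mod 653.
11^1 ≡ 11 (mod 653)
11^2 = (11^1)^2 ≡ 11^2 = 121 ≡ 121 (mod 653)
11^4 = (11^2)^2 ≡ 121^2 = 14641 ≡ 275 (mod 653)
11^8 = (11^4)^2 ≡ 275^2 = 75625 ≡ 530 (mod 653)
11^16 = (11^8)^2 ≡ 530^2 = 280900 ≡ 110 (mod 653)
11^32 = (11^16)^2 ≡ 110^2 = 12100 ≡ 346 (mod 653)
11^55 = 11^32 · 11^16 · 11^4 · 11^2 · 11^1 ≡ 346 · 110 · 275 · 121 · 11 ≡ 176 (mod 653).
So B = 176. Host X then computes K = B^a mod p = 176^17 mod 653.
176^1 ≡ 176 (mod 653)
176^2 = (176^1)^2 ≡ 176^2 = 30976 ≡ 285 (mod 653)
176^4 = (176^2)^2 ≡ 285^2 = 81225 ≡ 253 (mod 653)
176^8 = (176^4)^2 ≡ 253^2 = 64009 ≡ 15 (mod 653)
176^16 = (176^8)^2 ≡ 15^2 = 225 ≡ 225 (mod 653)
176^17 = 176^16 · 176^1 ≡ 225 · 176 ≡ 420 (mod 653).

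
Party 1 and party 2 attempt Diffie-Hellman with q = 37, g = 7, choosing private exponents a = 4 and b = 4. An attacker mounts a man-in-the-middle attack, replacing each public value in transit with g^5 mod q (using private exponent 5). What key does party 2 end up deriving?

12

Party 2 receives an attacker's public value M = 7^5 mod 37 instead of the honest one.
7^1 ≡ 7 (mod 37)
7^2 = (7^1)^2 ≡ 7^2 = 49 ≡ 12 (mod 37)
7^4 = (7^2)^2 ≡ 12^2 = 144 ≡ 33 (mod 37)
7^5 = 7^4 · 7^1 ≡ 33 · 7 ≡ 9 (mod 37).
So M = 9. Party 2 computes K = M^4 mod 37.
9^1 ≡ 9 (mod 37)
9^2 = (9^1)^2 ≡ 9^2 = 81 ≡ 7 (mod 37)
9^4 = (9^2)^2 ≡ 7^2 = 49 ≡ 12 (mod 37)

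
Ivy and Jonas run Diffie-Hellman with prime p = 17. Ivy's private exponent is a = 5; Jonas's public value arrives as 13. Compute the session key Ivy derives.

Shared key K = 13^5 mod 17.
13^1 ≡ 13 (mod 17)
13^2 = (13^1)^2 ≡ 13^2 = 169 ≡ 16 (mod 17)
13^4 = (13^2)^2 ≡ 16^2 = 256 ≡ 1 (mod 17)
13^5 = 13^4 · 13^1 ≡ 1 · 13 ≡ 13 (mod 17).

13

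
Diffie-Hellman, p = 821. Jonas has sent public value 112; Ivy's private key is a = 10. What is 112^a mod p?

122

Shared key K = 112^10 mod 821.
112^1 ≡ 112 (mod 821)
112^2 = (112^1)^2 ≡ 112^2 = 12544 ≡ 229 (mod 821)
112^4 = (112^2)^2 ≡ 229^2 = 52441 ≡ 718 (mod 821)
112^8 = (112^4)^2 ≡ 718^2 = 515524 ≡ 757 (mod 821)
112^10 = 112^8 · 112^2 ≡ 757 · 229 ≡ 122 (mod 821).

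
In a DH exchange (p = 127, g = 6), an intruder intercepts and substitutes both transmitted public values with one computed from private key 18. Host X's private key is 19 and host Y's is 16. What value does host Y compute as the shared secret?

32

Host Y receives an intruder's public value M = 6^18 mod 127 instead of the honest one.
6^1 ≡ 6 (mod 127)
6^2 = (6^1)^2 ≡ 6^2 = 36 ≡ 36 (mod 127)
6^4 = (6^2)^2 ≡ 36^2 = 1296 ≡ 26 (mod 127)
6^8 = (6^4)^2 ≡ 26^2 = 676 ≡ 41 (mod 127)
6^16 = (6^8)^2 ≡ 41^2 = 1681 ≡ 30 (mod 127)
6^18 = 6^16 · 6^2 ≡ 30 · 36 ≡ 64 (mod 127).
So M = 64. Host Y computes K = M^16 mod 127.
64^1 ≡ 64 (mod 127)
64^2 = (64^1)^2 ≡ 64^2 = 4096 ≡ 32 (mod 127)
64^4 = (64^2)^2 ≡ 32^2 = 1024 ≡ 8 (mod 127)
64^8 = (64^4)^2 ≡ 8^2 = 64 ≡ 64 (mod 127)
64^16 = (64^8)^2 ≡ 64^2 = 4096 ≡ 32 (mod 127)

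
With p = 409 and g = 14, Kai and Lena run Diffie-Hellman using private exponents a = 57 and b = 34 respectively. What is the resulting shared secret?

266

Kai sends A = g^a mod p = 14^57 mod 409.
14^1 ≡ 14 (mod 409)
14^2 = (14^1)^2 ≡ 14^2 = 196 ≡ 196 (mod 409)
14^4 = (14^2)^2 ≡ 196^2 = 38416 ≡ 379 (mod 409)
14^8 = (14^4)^2 ≡ 379^2 = 143641 ≡ 82 (mod 409)
14^16 = (14^8)^2 ≡ 82^2 = 6724 ≡ 180 (mod 409)
14^32 = (14^16)^2 ≡ 180^2 = 32400 ≡ 89 (mod 409)
14^57 = 14^32 · 14^16 · 14^8 · 14^1 ≡ 89 · 180 · 82 · 14 ≡ 275 (mod 409).
So A = 275. Lena then computes K = A^b mod p = 275^34 mod 409.
275^1 ≡ 275 (mod 409)
275^2 = (275^1)^2 ≡ 275^2 = 75625 ≡ 369 (mod 409)
275^4 = (275^2)^2 ≡ 369^2 = 136161 ≡ 373 (mod 409)
275^8 = (275^4)^2 ≡ 373^2 = 139129 ≡ 69 (mod 409)
275^16 = (275^8)^2 ≡ 69^2 = 4761 ≡ 262 (mod 409)
275^32 = (275^16)^2 ≡ 262^2 = 68644 ≡ 341 (mod 409)
275^34 = 275^32 · 275^2 ≡ 341 · 369 ≡ 266 (mod 409).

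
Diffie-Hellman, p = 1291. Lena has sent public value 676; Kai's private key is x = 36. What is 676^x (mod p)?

Shared key K = 676^36 mod 1291.
676^1 ≡ 676 (mod 1291)
676^2 = (676^1)^2 ≡ 676^2 = 456976 ≡ 1253 (mod 1291)
676^4 = (676^2)^2 ≡ 1253^2 = 1570009 ≡ 153 (mod 1291)
676^8 = (676^4)^2 ≡ 153^2 = 23409 ≡ 171 (mod 1291)
676^16 = (676^8)^2 ≡ 171^2 = 29241 ≡ 839 (mod 1291)
676^32 = (676^16)^2 ≡ 839^2 = 703921 ≡ 326 (mod 1291)
676^36 = 676^32 · 676^4 ≡ 326 · 153 ≡ 820 (mod 1291).

820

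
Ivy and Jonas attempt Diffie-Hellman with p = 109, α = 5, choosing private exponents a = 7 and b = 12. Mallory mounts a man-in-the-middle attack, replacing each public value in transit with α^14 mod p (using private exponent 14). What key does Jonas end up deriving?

Jonas receives Mallory's public value M = 5^14 mod 109 instead of the honest one.
5^1 ≡ 5 (mod 109)
5^2 = (5^1)^2 ≡ 5^2 = 25 ≡ 25 (mod 109)
5^4 = (5^2)^2 ≡ 25^2 = 625 ≡ 80 (mod 109)
5^8 = (5^4)^2 ≡ 80^2 = 6400 ≡ 78 (mod 109)
5^14 = 5^8 · 5^4 · 5^2 ≡ 78 · 80 · 25 ≡ 21 (mod 109).
So M = 21. Jonas computes K = M^12 mod 109.
21^1 ≡ 21 (mod 109)
21^2 = (21^1)^2 ≡ 21^2 = 441 ≡ 5 (mod 109)
21^4 = (21^2)^2 ≡ 5^2 = 25 ≡ 25 (mod 109)
21^8 = (21^4)^2 ≡ 25^2 = 625 ≡ 80 (mod 109)
21^12 = 21^8 · 21^4 ≡ 80 · 25 ≡ 38 (mod 109).

38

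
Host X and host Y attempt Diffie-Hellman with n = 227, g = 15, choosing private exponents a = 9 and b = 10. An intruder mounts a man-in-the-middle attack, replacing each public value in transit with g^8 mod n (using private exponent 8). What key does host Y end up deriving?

Host Y receives an intruder's public value M = 15^8 mod 227 instead of the honest one.
15^1 ≡ 15 (mod 227)
15^2 = (15^1)^2 ≡ 15^2 = 225 ≡ 225 (mod 227)
15^4 = (15^2)^2 ≡ 225^2 = 50625 ≡ 4 (mod 227)
15^8 = (15^4)^2 ≡ 4^2 = 16 ≡ 16 (mod 227)
So M = 16. Host Y computes K = M^10 mod 227.
16^1 ≡ 16 (mod 227)
16^2 = (16^1)^2 ≡ 16^2 = 256 ≡ 29 (mod 227)
16^4 = (16^2)^2 ≡ 29^2 = 841 ≡ 160 (mod 227)
16^8 = (16^4)^2 ≡ 160^2 = 25600 ≡ 176 (mod 227)
16^10 = 16^8 · 16^2 ≡ 176 · 29 ≡ 110 (mod 227).

110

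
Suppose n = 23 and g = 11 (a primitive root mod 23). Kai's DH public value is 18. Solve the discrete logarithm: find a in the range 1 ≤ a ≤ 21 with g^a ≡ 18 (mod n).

Try successive powers of 11 modulo 23:
11^1 ≡ 11
11^2 ≡ 6
11^3 ≡ 20
11^4 ≡ 13
11^5 ≡ 5
11^6 ≡ 9
11^7 ≡ 7
11^8 ≡ 8
11^9 ≡ 19
11^10 ≡ 2
11^11 ≡ 22
11^12 ≡ 12
11^13 ≡ 17
11^14 ≡ 3
11^15 ≡ 10
11^16 ≡ 18
Found: a = 16.

16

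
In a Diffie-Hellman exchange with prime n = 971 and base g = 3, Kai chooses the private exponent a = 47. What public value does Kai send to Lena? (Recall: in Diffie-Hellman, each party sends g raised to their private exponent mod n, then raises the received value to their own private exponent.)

37

Public value = 3^47 mod 971.
3^1 ≡ 3 (mod 971)
3^2 = (3^1)^2 ≡ 3^2 = 9 ≡ 9 (mod 971)
3^4 = (3^2)^2 ≡ 9^2 = 81 ≡ 81 (mod 971)
3^8 = (3^4)^2 ≡ 81^2 = 6561 ≡ 735 (mod 971)
3^16 = (3^8)^2 ≡ 735^2 = 540225 ≡ 349 (mod 971)
3^32 = (3^16)^2 ≡ 349^2 = 121801 ≡ 426 (mod 971)
3^47 = 3^32 · 3^8 · 3^4 · 3^2 · 3^1 ≡ 426 · 735 · 81 · 9 · 3 ≡ 37 (mod 971).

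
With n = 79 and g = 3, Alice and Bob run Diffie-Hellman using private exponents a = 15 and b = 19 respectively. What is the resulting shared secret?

Alice sends A = g^a mod n = 3^15 mod 79.
3^1 ≡ 3 (mod 79)
3^2 = (3^1)^2 ≡ 3^2 = 9 ≡ 9 (mod 79)
3^4 = (3^2)^2 ≡ 9^2 = 81 ≡ 2 (mod 79)
3^8 = (3^4)^2 ≡ 2^2 = 4 ≡ 4 (mod 79)
3^15 = 3^8 · 3^4 · 3^2 · 3^1 ≡ 4 · 2 · 9 · 3 ≡ 58 (mod 79).
So A = 58. Bob then computes K = A^b mod n = 58^19 mod 79.
58^1 ≡ 58 (mod 79)
58^2 = (58^1)^2 ≡ 58^2 = 3364 ≡ 46 (mod 79)
58^4 = (58^2)^2 ≡ 46^2 = 2116 ≡ 62 (mod 79)
58^8 = (58^4)^2 ≡ 62^2 = 3844 ≡ 52 (mod 79)
58^16 = (58^8)^2 ≡ 52^2 = 2704 ≡ 18 (mod 79)
58^19 = 58^16 · 58^2 · 58^1 ≡ 18 · 46 · 58 ≡ 71 (mod 79).

71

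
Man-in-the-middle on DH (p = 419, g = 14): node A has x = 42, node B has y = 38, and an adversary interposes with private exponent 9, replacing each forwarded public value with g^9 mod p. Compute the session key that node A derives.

Node A receives an adversary's public value M = 14^9 mod 419 instead of the honest one.
14^1 ≡ 14 (mod 419)
14^2 = (14^1)^2 ≡ 14^2 = 196 ≡ 196 (mod 419)
14^4 = (14^2)^2 ≡ 196^2 = 38416 ≡ 287 (mod 419)
14^8 = (14^4)^2 ≡ 287^2 = 82369 ≡ 245 (mod 419)
14^9 = 14^8 · 14^1 ≡ 245 · 14 ≡ 78 (mod 419).
So M = 78. Node A computes K = M^42 mod 419.
78^1 ≡ 78 (mod 419)
78^2 = (78^1)^2 ≡ 78^2 = 6084 ≡ 218 (mod 419)
78^4 = (78^2)^2 ≡ 218^2 = 47524 ≡ 177 (mod 419)
78^8 = (78^4)^2 ≡ 177^2 = 31329 ≡ 323 (mod 419)
78^16 = (78^8)^2 ≡ 323^2 = 104329 ≡ 417 (mod 419)
78^32 = (78^16)^2 ≡ 417^2 = 173889 ≡ 4 (mod 419)
78^42 = 78^32 · 78^8 · 78^2 ≡ 4 · 323 · 218 ≡ 88 (mod 419).

88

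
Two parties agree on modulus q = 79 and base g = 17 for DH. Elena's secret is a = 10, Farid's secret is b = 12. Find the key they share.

64

Farid sends B = g^b mod q = 17^12 mod 79.
17^1 ≡ 17 (mod 79)
17^2 = (17^1)^2 ≡ 17^2 = 289 ≡ 52 (mod 79)
17^4 = (17^2)^2 ≡ 52^2 = 2704 ≡ 18 (mod 79)
17^8 = (17^4)^2 ≡ 18^2 = 324 ≡ 8 (mod 79)
17^12 = 17^8 · 17^4 ≡ 8 · 18 ≡ 65 (mod 79).
So B = 65. Elena then computes K = B^a mod q = 65^10 mod 79.
65^1 ≡ 65 (mod 79)
65^2 = (65^1)^2 ≡ 65^2 = 4225 ≡ 38 (mod 79)
65^4 = (65^2)^2 ≡ 38^2 = 1444 ≡ 22 (mod 79)
65^8 = (65^4)^2 ≡ 22^2 = 484 ≡ 10 (mod 79)
65^10 = 65^8 · 65^2 ≡ 10 · 38 ≡ 64 (mod 79).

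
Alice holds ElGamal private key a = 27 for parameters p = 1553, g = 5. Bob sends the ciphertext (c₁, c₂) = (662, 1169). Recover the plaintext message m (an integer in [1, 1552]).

Shared mask s = c₁^a mod p = 662^27 mod 1553.
662^1 ≡ 662 (mod 1553)
662^2 = (662^1)^2 ≡ 662^2 = 438244 ≡ 298 (mod 1553)
662^4 = (662^2)^2 ≡ 298^2 = 88804 ≡ 283 (mod 1553)
662^8 = (662^4)^2 ≡ 283^2 = 80089 ≡ 886 (mod 1553)
662^16 = (662^8)^2 ≡ 886^2 = 784996 ≡ 731 (mod 1553)
662^27 = 662^16 · 662^8 · 662^2 · 662^1 ≡ 731 · 886 · 298 · 662 ≡ 1372 (mod 1553).
So s = 1372; s⁻¹ ≡ 429 (mod 1553).
m = c₂ · s⁻¹ mod 1553 = 1169 · 429 mod 1553 = 1435.

1435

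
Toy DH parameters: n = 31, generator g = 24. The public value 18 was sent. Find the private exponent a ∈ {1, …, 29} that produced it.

2

Try successive powers of 24 modulo 31:
24^1 ≡ 24
24^2 ≡ 18
Found: a = 2.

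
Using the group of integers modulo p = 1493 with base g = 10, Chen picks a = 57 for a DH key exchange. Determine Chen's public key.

Public value = 10^57 (mod 1493).
10^1 ≡ 10 (mod 1493)
10^2 = (10^1)^2 ≡ 10^2 = 100 ≡ 100 (mod 1493)
10^4 = (10^2)^2 ≡ 100^2 = 10000 ≡ 1042 (mod 1493)
10^8 = (10^4)^2 ≡ 1042^2 = 1085764 ≡ 353 (mod 1493)
10^16 = (10^8)^2 ≡ 353^2 = 124609 ≡ 690 (mod 1493)
10^32 = (10^16)^2 ≡ 690^2 = 476100 ≡ 1326 (mod 1493)
10^57 = 10^32 · 10^16 · 10^8 · 10^1 ≡ 1326 · 690 · 353 · 10 ≡ 1471 (mod 1493).

1471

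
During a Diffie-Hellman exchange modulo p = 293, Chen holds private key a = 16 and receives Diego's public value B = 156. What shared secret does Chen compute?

256

Shared key K = 156^16 mod 293.
156^1 ≡ 156 (mod 293)
156^2 = (156^1)^2 ≡ 156^2 = 24336 ≡ 17 (mod 293)
156^4 = (156^2)^2 ≡ 17^2 = 289 ≡ 289 (mod 293)
156^8 = (156^4)^2 ≡ 289^2 = 83521 ≡ 16 (mod 293)
156^16 = (156^8)^2 ≡ 16^2 = 256 ≡ 256 (mod 293)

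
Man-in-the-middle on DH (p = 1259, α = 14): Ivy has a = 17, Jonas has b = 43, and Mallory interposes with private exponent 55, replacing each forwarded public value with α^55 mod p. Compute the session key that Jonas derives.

283

Jonas receives Mallory's public value M = 14^55 mod 1259 instead of the honest one.
14^1 ≡ 14 (mod 1259)
14^2 = (14^1)^2 ≡ 14^2 = 196 ≡ 196 (mod 1259)
14^4 = (14^2)^2 ≡ 196^2 = 38416 ≡ 646 (mod 1259)
14^8 = (14^4)^2 ≡ 646^2 = 417316 ≡ 587 (mod 1259)
14^16 = (14^8)^2 ≡ 587^2 = 344569 ≡ 862 (mod 1259)
14^32 = (14^16)^2 ≡ 862^2 = 743044 ≡ 234 (mod 1259)
14^55 = 14^32 · 14^16 · 14^4 · 14^2 · 14^1 ≡ 234 · 862 · 646 · 196 · 14 ≡ 985 (mod 1259).
So M = 985. Jonas computes K = M^43 mod 1259.
985^1 ≡ 985 (mod 1259)
985^2 = (985^1)^2 ≡ 985^2 = 970225 ≡ 795 (mod 1259)
985^4 = (985^2)^2 ≡ 795^2 = 632025 ≡ 7 (mod 1259)
985^8 = (985^4)^2 ≡ 7^2 = 49 ≡ 49 (mod 1259)
985^16 = (985^8)^2 ≡ 49^2 = 2401 ≡ 1142 (mod 1259)
985^32 = (985^16)^2 ≡ 1142^2 = 1304164 ≡ 1099 (mod 1259)
985^43 = 985^32 · 985^8 · 985^2 · 985^1 ≡ 1099 · 49 · 795 · 985 ≡ 283 (mod 1259).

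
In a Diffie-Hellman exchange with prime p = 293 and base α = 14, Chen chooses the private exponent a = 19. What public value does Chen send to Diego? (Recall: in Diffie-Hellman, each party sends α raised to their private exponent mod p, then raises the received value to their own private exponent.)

Public value = 14^19 mod 293.
14^1 ≡ 14 (mod 293)
14^2 = (14^1)^2 ≡ 14^2 = 196 ≡ 196 (mod 293)
14^4 = (14^2)^2 ≡ 196^2 = 38416 ≡ 33 (mod 293)
14^8 = (14^4)^2 ≡ 33^2 = 1089 ≡ 210 (mod 293)
14^16 = (14^8)^2 ≡ 210^2 = 44100 ≡ 150 (mod 293)
14^19 = 14^16 · 14^2 · 14^1 ≡ 150 · 196 · 14 ≡ 228 (mod 293).

228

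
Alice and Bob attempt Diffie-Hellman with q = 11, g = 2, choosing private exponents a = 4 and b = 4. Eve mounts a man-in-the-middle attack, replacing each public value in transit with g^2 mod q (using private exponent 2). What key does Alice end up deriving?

3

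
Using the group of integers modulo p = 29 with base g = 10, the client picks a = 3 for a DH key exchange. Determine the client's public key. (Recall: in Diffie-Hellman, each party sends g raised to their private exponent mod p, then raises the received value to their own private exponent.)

Public value = 10^3 (mod 29).
10^1 ≡ 10 (mod 29)
10^2 = (10^1)^2 ≡ 10^2 = 100 ≡ 13 (mod 29)
10^3 = 10^2 · 10^1 ≡ 13 · 10 ≡ 14 (mod 29).

14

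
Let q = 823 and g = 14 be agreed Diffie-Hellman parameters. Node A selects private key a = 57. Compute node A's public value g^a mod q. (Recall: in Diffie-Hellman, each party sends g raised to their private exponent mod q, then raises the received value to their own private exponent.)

Public value = 14^57 mod 823.
14^1 ≡ 14 (mod 823)
14^2 = (14^1)^2 ≡ 14^2 = 196 ≡ 196 (mod 823)
14^4 = (14^2)^2 ≡ 196^2 = 38416 ≡ 558 (mod 823)
14^8 = (14^4)^2 ≡ 558^2 = 311364 ≡ 270 (mod 823)
14^16 = (14^8)^2 ≡ 270^2 = 72900 ≡ 476 (mod 823)
14^32 = (14^16)^2 ≡ 476^2 = 226576 ≡ 251 (mod 823)
14^57 = 14^32 · 14^16 · 14^8 · 14^1 ≡ 251 · 476 · 270 · 14 ≡ 499 (mod 823).

499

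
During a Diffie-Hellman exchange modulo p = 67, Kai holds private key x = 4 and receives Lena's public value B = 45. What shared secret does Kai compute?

24

Shared key K = 45^4 mod 67.
45^1 ≡ 45 (mod 67)
45^2 = (45^1)^2 ≡ 45^2 = 2025 ≡ 15 (mod 67)
45^4 = (45^2)^2 ≡ 15^2 = 225 ≡ 24 (mod 67)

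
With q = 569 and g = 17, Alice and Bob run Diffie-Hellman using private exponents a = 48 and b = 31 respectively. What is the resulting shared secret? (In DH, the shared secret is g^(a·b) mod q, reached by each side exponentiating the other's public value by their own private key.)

Bob sends B = g^b mod q = 17^31 mod 569.
17^1 ≡ 17 (mod 569)
17^2 = (17^1)^2 ≡ 17^2 = 289 ≡ 289 (mod 569)
17^4 = (17^2)^2 ≡ 289^2 = 83521 ≡ 447 (mod 569)
17^8 = (17^4)^2 ≡ 447^2 = 199809 ≡ 90 (mod 569)
17^16 = (17^8)^2 ≡ 90^2 = 8100 ≡ 134 (mod 569)
17^31 = 17^16 · 17^8 · 17^4 · 17^2 · 17^1 ≡ 134 · 90 · 447 · 289 · 17 ≡ 186 (mod 569).
So B = 186. Alice then computes K = B^a mod q = 186^48 mod 569.
186^1 ≡ 186 (mod 569)
186^2 = (186^1)^2 ≡ 186^2 = 34596 ≡ 456 (mod 569)
186^4 = (186^2)^2 ≡ 456^2 = 207936 ≡ 251 (mod 569)
186^8 = (186^4)^2 ≡ 251^2 = 63001 ≡ 411 (mod 569)
186^16 = (186^8)^2 ≡ 411^2 = 168921 ≡ 497 (mod 569)
186^32 = (186^16)^2 ≡ 497^2 = 247009 ≡ 63 (mod 569)
186^48 = 186^32 · 186^16 ≡ 63 · 497 ≡ 16 (mod 569).

16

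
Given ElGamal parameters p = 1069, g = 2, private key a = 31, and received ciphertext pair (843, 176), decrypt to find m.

Shared mask s = c₁^a mod p = 843^31 mod 1069.
843^1 ≡ 843 (mod 1069)
843^2 = (843^1)^2 ≡ 843^2 = 710649 ≡ 833 (mod 1069)
843^4 = (843^2)^2 ≡ 833^2 = 693889 ≡ 108 (mod 1069)
843^8 = (843^4)^2 ≡ 108^2 = 11664 ≡ 974 (mod 1069)
843^16 = (843^8)^2 ≡ 974^2 = 948676 ≡ 473 (mod 1069)
843^31 = 843^16 · 843^8 · 843^4 · 843^2 · 843^1 ≡ 473 · 974 · 108 · 833 · 843 ≡ 150 (mod 1069).
So s = 150; s⁻¹ ≡ 506 (mod 1069).
m = c₂ · s⁻¹ mod 1069 = 176 · 506 mod 1069 = 329.

329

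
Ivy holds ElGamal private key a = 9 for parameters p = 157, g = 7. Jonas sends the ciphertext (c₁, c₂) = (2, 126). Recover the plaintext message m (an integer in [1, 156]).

72

Shared mask s = c₁^a mod p = 2^9 mod 157.
2^1 ≡ 2 (mod 157)
2^2 = (2^1)^2 ≡ 2^2 = 4 ≡ 4 (mod 157)
2^4 = (2^2)^2 ≡ 4^2 = 16 ≡ 16 (mod 157)
2^8 = (2^4)^2 ≡ 16^2 = 256 ≡ 99 (mod 157)
2^9 = 2^8 · 2^1 ≡ 99 · 2 ≡ 41 (mod 157).
So s = 41; s⁻¹ ≡ 23 (mod 157).
m = c₂ · s⁻¹ mod 157 = 126 · 23 mod 157 = 72.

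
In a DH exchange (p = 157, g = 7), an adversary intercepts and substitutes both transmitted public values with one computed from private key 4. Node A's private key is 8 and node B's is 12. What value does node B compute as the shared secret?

Node B receives an adversary's public value M = 7^4 mod 157 instead of the honest one.
7^1 ≡ 7 (mod 157)
7^2 = (7^1)^2 ≡ 7^2 = 49 ≡ 49 (mod 157)
7^4 = (7^2)^2 ≡ 49^2 = 2401 ≡ 46 (mod 157)
So M = 46. Node B computes K = M^12 mod 157.
46^1 ≡ 46 (mod 157)
46^2 = (46^1)^2 ≡ 46^2 = 2116 ≡ 75 (mod 157)
46^4 = (46^2)^2 ≡ 75^2 = 5625 ≡ 130 (mod 157)
46^8 = (46^4)^2 ≡ 130^2 = 16900 ≡ 101 (mod 157)
46^12 = 46^8 · 46^4 ≡ 101 · 130 ≡ 99 (mod 157).

99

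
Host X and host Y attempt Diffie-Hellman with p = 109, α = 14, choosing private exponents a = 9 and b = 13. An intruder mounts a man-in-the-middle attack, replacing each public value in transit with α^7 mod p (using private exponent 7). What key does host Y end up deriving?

99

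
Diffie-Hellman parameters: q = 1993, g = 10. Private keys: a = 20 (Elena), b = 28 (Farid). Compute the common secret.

Elena sends A = g^a mod q = 10^20 mod 1993.
10^1 ≡ 10 (mod 1993)
10^2 = (10^1)^2 ≡ 10^2 = 100 ≡ 100 (mod 1993)
10^4 = (10^2)^2 ≡ 100^2 = 10000 ≡ 35 (mod 1993)
10^8 = (10^4)^2 ≡ 35^2 = 1225 ≡ 1225 (mod 1993)
10^16 = (10^8)^2 ≡ 1225^2 = 1500625 ≡ 1889 (mod 1993)
10^20 = 10^16 · 10^4 ≡ 1889 · 35 ≡ 346 (mod 1993).
So A = 346. Farid then computes K = A^b mod q = 346^28 mod 1993.
346^1 ≡ 346 (mod 1993)
346^2 = (346^1)^2 ≡ 346^2 = 119716 ≡ 136 (mod 1993)
346^4 = (346^2)^2 ≡ 136^2 = 18496 ≡ 559 (mod 1993)
346^8 = (346^4)^2 ≡ 559^2 = 312481 ≡ 1573 (mod 1993)
346^16 = (346^8)^2 ≡ 1573^2 = 2474329 ≡ 1016 (mod 1993)
346^28 = 346^16 · 346^8 · 346^4 ≡ 1016 · 1573 · 559 ≡ 1704 (mod 1993).

1704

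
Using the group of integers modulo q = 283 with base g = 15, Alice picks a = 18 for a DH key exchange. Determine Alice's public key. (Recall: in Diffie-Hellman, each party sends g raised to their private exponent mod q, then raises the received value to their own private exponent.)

141

Public value = 15^18 mod 283.
15^1 ≡ 15 (mod 283)
15^2 = (15^1)^2 ≡ 15^2 = 225 ≡ 225 (mod 283)
15^4 = (15^2)^2 ≡ 225^2 = 50625 ≡ 251 (mod 283)
15^8 = (15^4)^2 ≡ 251^2 = 63001 ≡ 175 (mod 283)
15^16 = (15^8)^2 ≡ 175^2 = 30625 ≡ 61 (mod 283)
15^18 = 15^16 · 15^2 ≡ 61 · 225 ≡ 141 (mod 283).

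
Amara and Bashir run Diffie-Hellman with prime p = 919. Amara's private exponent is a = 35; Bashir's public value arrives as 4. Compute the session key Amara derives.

841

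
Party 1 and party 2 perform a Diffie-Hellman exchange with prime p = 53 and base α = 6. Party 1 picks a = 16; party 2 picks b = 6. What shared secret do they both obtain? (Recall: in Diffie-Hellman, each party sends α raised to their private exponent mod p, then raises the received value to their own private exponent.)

Party 1 sends A = α^a mod p = 6^16 mod 53.
6^1 ≡ 6 (mod 53)
6^2 = (6^1)^2 ≡ 6^2 = 36 ≡ 36 (mod 53)
6^4 = (6^2)^2 ≡ 36^2 = 1296 ≡ 24 (mod 53)
6^8 = (6^4)^2 ≡ 24^2 = 576 ≡ 46 (mod 53)
6^16 = (6^8)^2 ≡ 46^2 = 2116 ≡ 49 (mod 53)
So A = 49. Party 2 then computes K = A^b mod p = 49^6 mod 53.
49^1 ≡ 49 (mod 53)
49^2 = (49^1)^2 ≡ 49^2 = 2401 ≡ 16 (mod 53)
49^4 = (49^2)^2 ≡ 16^2 = 256 ≡ 44 (mod 53)
49^6 = 49^4 · 49^2 ≡ 44 · 16 ≡ 15 (mod 53).

15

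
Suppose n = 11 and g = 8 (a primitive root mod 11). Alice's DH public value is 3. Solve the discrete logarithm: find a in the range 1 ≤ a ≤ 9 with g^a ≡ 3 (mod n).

6

Try successive powers of 8 modulo 11:
8^1 ≡ 8
8^2 ≡ 9
8^3 ≡ 6
8^4 ≡ 4
8^5 ≡ 10
8^6 ≡ 3
Found: a = 6.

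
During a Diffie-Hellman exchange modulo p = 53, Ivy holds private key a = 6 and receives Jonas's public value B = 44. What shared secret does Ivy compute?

Shared key K = 44^6 mod 53.
44^1 ≡ 44 (mod 53)
44^2 = (44^1)^2 ≡ 44^2 = 1936 ≡ 28 (mod 53)
44^4 = (44^2)^2 ≡ 28^2 = 784 ≡ 42 (mod 53)
44^6 = 44^4 · 44^2 ≡ 42 · 28 ≡ 10 (mod 53).

10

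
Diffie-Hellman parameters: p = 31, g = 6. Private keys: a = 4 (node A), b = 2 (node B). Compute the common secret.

Node B sends B = g^b mod p = 6^2 mod 31.
6^1 ≡ 6 (mod 31)
6^2 = (6^1)^2 ≡ 6^2 = 36 ≡ 5 (mod 31)
So B = 5. Node A then computes K = B^a mod p = 5^4 mod 31.
5^1 ≡ 5 (mod 31)
5^2 = (5^1)^2 ≡ 5^2 = 25 ≡ 25 (mod 31)
5^4 = (5^2)^2 ≡ 25^2 = 625 ≡ 5 (mod 31)

5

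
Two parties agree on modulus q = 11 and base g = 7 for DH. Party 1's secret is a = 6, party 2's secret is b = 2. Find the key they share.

Party 1 sends A = g^a mod q = 7^6 mod 11.
7^1 ≡ 7 (mod 11)
7^2 = (7^1)^2 ≡ 7^2 = 49 ≡ 5 (mod 11)
7^4 = (7^2)^2 ≡ 5^2 = 25 ≡ 3 (mod 11)
7^6 = 7^4 · 7^2 ≡ 3 · 5 ≡ 4 (mod 11).
So A = 4. Party 2 then computes K = A^b mod q = 4^2 mod 11.
4^1 ≡ 4 (mod 11)
4^2 = (4^1)^2 ≡ 4^2 = 16 ≡ 5 (mod 11)

5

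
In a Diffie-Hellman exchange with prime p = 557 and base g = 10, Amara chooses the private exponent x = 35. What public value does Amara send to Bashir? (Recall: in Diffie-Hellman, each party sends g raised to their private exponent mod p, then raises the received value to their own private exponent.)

456

Public value = 10^35 mod 557.
10^1 ≡ 10 (mod 557)
10^2 = (10^1)^2 ≡ 10^2 = 100 ≡ 100 (mod 557)
10^4 = (10^2)^2 ≡ 100^2 = 10000 ≡ 531 (mod 557)
10^8 = (10^4)^2 ≡ 531^2 = 281961 ≡ 119 (mod 557)
10^16 = (10^8)^2 ≡ 119^2 = 14161 ≡ 236 (mod 557)
10^32 = (10^16)^2 ≡ 236^2 = 55696 ≡ 553 (mod 557)
10^35 = 10^32 · 10^2 · 10^1 ≡ 553 · 100 · 10 ≡ 456 (mod 557).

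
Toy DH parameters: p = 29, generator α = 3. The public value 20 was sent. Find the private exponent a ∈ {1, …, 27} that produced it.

16

Try successive powers of 3 modulo 29:
3^1 ≡ 3
3^2 ≡ 9
3^3 ≡ 27
3^4 ≡ 23
3^5 ≡ 11
3^6 ≡ 4
3^7 ≡ 12
3^8 ≡ 7
3^9 ≡ 21
3^10 ≡ 5
3^11 ≡ 15
3^12 ≡ 16
3^13 ≡ 19
3^14 ≡ 28
3^15 ≡ 26
3^16 ≡ 20
Found: a = 16.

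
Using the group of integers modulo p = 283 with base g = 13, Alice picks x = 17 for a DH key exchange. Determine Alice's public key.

248

Public value = 13^{17} \pmod{283}.
13^1 ≡ 13 (mod 283)
13^2 = (13^1)^2 ≡ 13^2 = 169 ≡ 169 (mod 283)
13^4 = (13^2)^2 ≡ 169^2 = 28561 ≡ 261 (mod 283)
13^8 = (13^4)^2 ≡ 261^2 = 68121 ≡ 201 (mod 283)
13^16 = (13^8)^2 ≡ 201^2 = 40401 ≡ 215 (mod 283)
13^17 = 13^16 · 13^1 ≡ 215 · 13 ≡ 248 (mod 283).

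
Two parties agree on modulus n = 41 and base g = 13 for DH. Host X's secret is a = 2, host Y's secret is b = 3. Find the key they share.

Host Y sends B = g^b mod n = 13^3 mod 41.
13^1 ≡ 13 (mod 41)
13^2 = (13^1)^2 ≡ 13^2 = 169 ≡ 5 (mod 41)
13^3 = 13^2 · 13^1 ≡ 5 · 13 ≡ 24 (mod 41).
So B = 24. Host X then computes K = B^a mod n = 24^2 mod 41.
24^1 ≡ 24 (mod 41)
24^2 = (24^1)^2 ≡ 24^2 = 576 ≡ 2 (mod 41)

2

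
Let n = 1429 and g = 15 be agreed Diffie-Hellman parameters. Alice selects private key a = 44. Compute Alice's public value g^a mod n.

Public value = 15^44 mod 1429.
15^1 ≡ 15 (mod 1429)
15^2 = (15^1)^2 ≡ 15^2 = 225 ≡ 225 (mod 1429)
15^4 = (15^2)^2 ≡ 225^2 = 50625 ≡ 610 (mod 1429)
15^8 = (15^4)^2 ≡ 610^2 = 372100 ≡ 560 (mod 1429)
15^16 = (15^8)^2 ≡ 560^2 = 313600 ≡ 649 (mod 1429)
15^32 = (15^16)^2 ≡ 649^2 = 421201 ≡ 1075 (mod 1429)
15^44 = 15^32 · 15^8 · 15^4 ≡ 1075 · 560 · 610 ≡ 1296 (mod 1429).

1296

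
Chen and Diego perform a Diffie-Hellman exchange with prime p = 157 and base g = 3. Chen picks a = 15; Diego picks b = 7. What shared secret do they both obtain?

Chen sends A = g^a mod p = 3^15 mod 157.
3^1 ≡ 3 (mod 157)
3^2 = (3^1)^2 ≡ 3^2 = 9 ≡ 9 (mod 157)
3^4 = (3^2)^2 ≡ 9^2 = 81 ≡ 81 (mod 157)
3^8 = (3^4)^2 ≡ 81^2 = 6561 ≡ 124 (mod 157)
3^15 = 3^8 · 3^4 · 3^2 · 3^1 ≡ 124 · 81 · 9 · 3 ≡ 49 (mod 157).
So A = 49. Diego then computes K = A^b mod p = 49^7 mod 157.
49^1 ≡ 49 (mod 157)
49^2 = (49^1)^2 ≡ 49^2 = 2401 ≡ 46 (mod 157)
49^4 = (49^2)^2 ≡ 46^2 = 2116 ≡ 75 (mod 157)
49^7 = 49^4 · 49^2 · 49^1 ≡ 75 · 46 · 49 ≡ 118 (mod 157).

118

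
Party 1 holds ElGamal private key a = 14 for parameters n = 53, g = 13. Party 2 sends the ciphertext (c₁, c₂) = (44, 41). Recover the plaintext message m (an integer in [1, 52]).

19

Shared mask s = c₁^a mod n = 44^14 mod 53.
44^1 ≡ 44 (mod 53)
44^2 = (44^1)^2 ≡ 44^2 = 1936 ≡ 28 (mod 53)
44^4 = (44^2)^2 ≡ 28^2 = 784 ≡ 42 (mod 53)
44^8 = (44^4)^2 ≡ 42^2 = 1764 ≡ 15 (mod 53)
44^14 = 44^8 · 44^4 · 44^2 ≡ 15 · 42 · 28 ≡ 44 (mod 53).
So s = 44; s⁻¹ ≡ 47 (mod 53).
m = c₂ · s⁻¹ mod 53 = 41 · 47 mod 53 = 19.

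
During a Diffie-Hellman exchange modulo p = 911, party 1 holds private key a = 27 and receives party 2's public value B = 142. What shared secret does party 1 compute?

228

Shared key K = 142^27 mod 911.
142^1 ≡ 142 (mod 911)
142^2 = (142^1)^2 ≡ 142^2 = 20164 ≡ 122 (mod 911)
142^4 = (142^2)^2 ≡ 122^2 = 14884 ≡ 308 (mod 911)
142^8 = (142^4)^2 ≡ 308^2 = 94864 ≡ 120 (mod 911)
142^16 = (142^8)^2 ≡ 120^2 = 14400 ≡ 735 (mod 911)
142^27 = 142^16 · 142^8 · 142^2 · 142^1 ≡ 735 · 120 · 122 · 142 ≡ 228 (mod 911).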